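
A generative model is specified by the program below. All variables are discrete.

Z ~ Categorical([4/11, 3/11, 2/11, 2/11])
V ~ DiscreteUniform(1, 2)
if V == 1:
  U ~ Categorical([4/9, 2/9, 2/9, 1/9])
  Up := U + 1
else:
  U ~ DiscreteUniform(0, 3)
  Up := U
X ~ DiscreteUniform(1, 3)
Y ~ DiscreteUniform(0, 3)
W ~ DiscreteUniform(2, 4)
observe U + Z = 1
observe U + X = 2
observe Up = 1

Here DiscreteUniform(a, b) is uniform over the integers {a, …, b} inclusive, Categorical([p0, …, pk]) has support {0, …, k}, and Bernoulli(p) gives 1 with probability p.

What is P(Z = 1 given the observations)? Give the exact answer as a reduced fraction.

Enumerate traces; 24 have nonzero weight after conditioning:
  (Z=0, V=2, U=1, X=1, Y=0, W=2) weight 1/792
  (Z=0, V=2, U=1, X=1, Y=0, W=3) weight 1/792
  (Z=0, V=2, U=1, X=1, Y=0, W=4) weight 1/792
  (Z=0, V=2, U=1, X=1, Y=1, W=2) weight 1/792
  (Z=0, V=2, U=1, X=1, Y=1, W=3) weight 1/792
  (Z=0, V=2, U=1, X=1, Y=1, W=4) weight 1/792
  (Z=0, V=2, U=1, X=1, Y=2, W=2) weight 1/792
  (Z=0, V=2, U=1, X=1, Y=2, W=3) weight 1/792
  (Z=1, V=1, U=0, X=2, Y=0, W=2) weight 1/594
  … 15 more
Group by Z:
  weight(Z=0) = 1/66
  weight(Z=1) = 2/99
Total weight = 1/66 + 2/99 = 7/198
P(Z=0 | obs) = 1/66 / 7/198 = 3/7
P(Z=1 | obs) = 2/99 / 7/198 = 4/7

P(Z = 1 | obs) = 4/7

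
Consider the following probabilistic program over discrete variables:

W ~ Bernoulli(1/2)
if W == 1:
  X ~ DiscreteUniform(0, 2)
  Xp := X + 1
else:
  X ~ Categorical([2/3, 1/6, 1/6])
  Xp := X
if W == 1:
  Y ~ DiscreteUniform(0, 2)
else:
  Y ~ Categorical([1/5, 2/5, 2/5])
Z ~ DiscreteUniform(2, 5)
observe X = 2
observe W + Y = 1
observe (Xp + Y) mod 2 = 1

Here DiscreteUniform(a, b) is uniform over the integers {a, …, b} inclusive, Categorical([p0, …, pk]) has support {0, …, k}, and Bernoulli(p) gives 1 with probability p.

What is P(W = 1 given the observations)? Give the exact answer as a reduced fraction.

Enumerate traces; 8 have nonzero weight after conditioning:
  (W=0, X=2, Y=1, Z=2) weight 1/120
  (W=0, X=2, Y=1, Z=3) weight 1/120
  (W=0, X=2, Y=1, Z=4) weight 1/120
  (W=0, X=2, Y=1, Z=5) weight 1/120
  (W=1, X=2, Y=0, Z=2) weight 1/72
  (W=1, X=2, Y=0, Z=3) weight 1/72
  (W=1, X=2, Y=0, Z=4) weight 1/72
  (W=1, X=2, Y=0, Z=5) weight 1/72
Group by W:
  weight(W=0) = 1/30
  weight(W=1) = 1/18
Total weight = 1/30 + 1/18 = 4/45
P(W=0 | obs) = 1/30 / 4/45 = 3/8
P(W=1 | obs) = 1/18 / 4/45 = 5/8

P(W = 1 | obs) = 5/8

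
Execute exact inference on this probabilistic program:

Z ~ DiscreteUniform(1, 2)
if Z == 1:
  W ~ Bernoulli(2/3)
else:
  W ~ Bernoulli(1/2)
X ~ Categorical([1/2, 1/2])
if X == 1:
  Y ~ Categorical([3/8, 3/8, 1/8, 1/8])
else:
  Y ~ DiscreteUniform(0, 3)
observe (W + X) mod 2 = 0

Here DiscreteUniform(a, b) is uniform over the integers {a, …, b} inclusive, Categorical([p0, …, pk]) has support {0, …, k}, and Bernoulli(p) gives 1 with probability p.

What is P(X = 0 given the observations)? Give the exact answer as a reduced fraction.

Enumerate traces; 16 have nonzero weight after conditioning:
  (Z=1, W=0, X=0, Y=0) weight 1/48
  (Z=1, W=0, X=0, Y=1) weight 1/48
  (Z=1, W=0, X=0, Y=2) weight 1/48
  (Z=1, W=0, X=0, Y=3) weight 1/48
  (Z=1, W=1, X=1, Y=0) weight 1/16
  (Z=1, W=1, X=1, Y=1) weight 1/16
  (Z=1, W=1, X=1, Y=2) weight 1/48
  (Z=1, W=1, X=1, Y=3) weight 1/48
  … 8 more
Group by X:
  weight(X=0) = 5/24
  weight(X=1) = 7/24
Total weight = 5/24 + 7/24 = 1/2
P(X=0 | obs) = 5/24 / 1/2 = 5/12
P(X=1 | obs) = 7/24 / 1/2 = 7/12

P(X = 0 | obs) = 5/12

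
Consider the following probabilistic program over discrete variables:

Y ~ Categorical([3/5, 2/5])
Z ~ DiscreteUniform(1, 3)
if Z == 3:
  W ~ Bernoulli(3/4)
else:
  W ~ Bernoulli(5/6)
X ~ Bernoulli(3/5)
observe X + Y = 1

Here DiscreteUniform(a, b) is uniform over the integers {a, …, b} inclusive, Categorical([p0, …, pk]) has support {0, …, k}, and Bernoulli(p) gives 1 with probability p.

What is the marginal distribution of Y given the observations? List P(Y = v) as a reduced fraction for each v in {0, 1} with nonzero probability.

Enumerate traces; 12 have nonzero weight after conditioning:
  (Y=0, Z=1, W=0, X=1) weight 1/50
  (Y=0, Z=1, W=1, X=1) weight 1/10
  (Y=0, Z=2, W=0, X=1) weight 1/50
  (Y=0, Z=2, W=1, X=1) weight 1/10
  (Y=0, Z=3, W=0, X=1) weight 3/100
  (Y=0, Z=3, W=1, X=1) weight 9/100
  (Y=1, Z=1, W=0, X=0) weight 2/225
  (Y=1, Z=1, W=1, X=0) weight 2/45
  … 4 more
Group by Y:
  weight(Y=0) = 9/25
  weight(Y=1) = 4/25
Total weight = 9/25 + 4/25 = 13/25
P(Y=0 | obs) = 9/25 / 13/25 = 9/13
P(Y=1 | obs) = 4/25 / 13/25 = 4/13

P(Y=0) = 9/13, P(Y=1) = 4/13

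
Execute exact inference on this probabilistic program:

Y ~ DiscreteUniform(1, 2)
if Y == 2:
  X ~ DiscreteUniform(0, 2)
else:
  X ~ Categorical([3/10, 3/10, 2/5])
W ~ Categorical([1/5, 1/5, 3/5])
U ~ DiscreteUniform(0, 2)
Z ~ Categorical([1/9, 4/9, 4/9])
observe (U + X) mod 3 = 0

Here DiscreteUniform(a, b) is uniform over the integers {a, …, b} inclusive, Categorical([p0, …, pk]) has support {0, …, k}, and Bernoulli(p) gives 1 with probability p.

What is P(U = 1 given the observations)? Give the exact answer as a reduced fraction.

Enumerate traces; 54 have nonzero weight after conditioning:
  (Y=1, X=0, W=0, U=0, Z=0) weight 1/900
  (Y=1, X=0, W=0, U=0, Z=1) weight 1/225
  (Y=1, X=0, W=0, U=0, Z=2) weight 1/225
  (Y=1, X=0, W=1, U=0, Z=0) weight 1/900
  (Y=1, X=0, W=1, U=0, Z=1) weight 1/225
  (Y=1, X=0, W=1, U=0, Z=2) weight 1/225
  (Y=1, X=0, W=2, U=0, Z=0) weight 1/300
  (Y=1, X=0, W=2, U=0, Z=1) weight 1/75
  (Y=1, X=1, W=0, U=2, Z=0) weight 1/900
  (Y=1, X=2, W=0, U=1, Z=0) weight 1/675
  … 44 more
Group by U:
  weight(U=0) = 19/180
  weight(U=1) = 11/90
  weight(U=2) = 19/180
Total weight = 19/180 + 11/90 + 19/180 = 1/3
P(U=0 | obs) = 19/180 / 1/3 = 19/60
P(U=1 | obs) = 11/90 / 1/3 = 11/30
P(U=2 | obs) = 19/180 / 1/3 = 19/60

P(U = 1 | obs) = 11/30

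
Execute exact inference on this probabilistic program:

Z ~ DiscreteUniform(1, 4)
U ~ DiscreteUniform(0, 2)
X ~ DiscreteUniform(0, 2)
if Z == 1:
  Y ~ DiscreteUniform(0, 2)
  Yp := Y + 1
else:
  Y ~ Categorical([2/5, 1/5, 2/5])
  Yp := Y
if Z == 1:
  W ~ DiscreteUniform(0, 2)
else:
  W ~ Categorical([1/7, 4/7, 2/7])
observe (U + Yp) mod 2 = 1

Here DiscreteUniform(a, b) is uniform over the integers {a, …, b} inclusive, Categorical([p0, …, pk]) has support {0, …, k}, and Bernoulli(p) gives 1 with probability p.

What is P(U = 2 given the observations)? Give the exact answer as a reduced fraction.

P(U = 2 | obs) = 19/79

Enumerate traces; 153 have nonzero weight after conditioning:
  (Z=1, U=0, X=0, Y=0, W=0) weight 1/324
  (Z=1, U=0, X=0, Y=0, W=1) weight 1/324
  (Z=1, U=0, X=0, Y=0, W=2) weight 1/324
  (Z=1, U=0, X=0, Y=2, W=0) weight 1/324
  (Z=1, U=0, X=0, Y=2, W=1) weight 1/324
  (Z=1, U=0, X=0, Y=2, W=2) weight 1/324
  (Z=1, U=0, X=1, Y=0, W=0) weight 1/324
  (Z=1, U=0, X=1, Y=0, W=1) weight 1/324
  (Z=1, U=1, X=0, Y=1, W=0) weight 1/324
  (Z=1, U=2, X=0, Y=0, W=0) weight 1/324
  … 143 more
Group by U:
  weight(U=0) = 19/180
  weight(U=1) = 41/180
  weight(U=2) = 19/180
Total weight = 19/180 + 41/180 + 19/180 = 79/180
P(U=0 | obs) = 19/180 / 79/180 = 19/79
P(U=1 | obs) = 41/180 / 79/180 = 41/79
P(U=2 | obs) = 19/180 / 79/180 = 19/79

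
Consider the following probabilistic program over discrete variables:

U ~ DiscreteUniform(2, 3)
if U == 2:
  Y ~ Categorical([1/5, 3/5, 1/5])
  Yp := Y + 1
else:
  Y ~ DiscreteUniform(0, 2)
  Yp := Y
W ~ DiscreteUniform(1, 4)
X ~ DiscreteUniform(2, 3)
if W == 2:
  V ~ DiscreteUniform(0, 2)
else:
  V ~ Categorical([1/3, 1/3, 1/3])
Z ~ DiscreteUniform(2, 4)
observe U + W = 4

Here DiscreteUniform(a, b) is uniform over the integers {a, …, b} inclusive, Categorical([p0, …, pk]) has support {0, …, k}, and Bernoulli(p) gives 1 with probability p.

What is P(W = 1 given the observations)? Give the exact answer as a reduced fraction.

P(W = 1 | obs) = 1/2

Enumerate traces; 108 have nonzero weight after conditioning:
  (U=2, Y=0, W=2, X=2, V=0, Z=2) weight 1/720
  (U=2, Y=0, W=2, X=2, V=0, Z=3) weight 1/720
  (U=2, Y=0, W=2, X=2, V=0, Z=4) weight 1/720
  (U=2, Y=0, W=2, X=2, V=1, Z=2) weight 1/720
  (U=2, Y=0, W=2, X=2, V=1, Z=3) weight 1/720
  (U=2, Y=0, W=2, X=2, V=1, Z=4) weight 1/720
  (U=2, Y=0, W=2, X=2, V=2, Z=2) weight 1/720
  (U=2, Y=0, W=2, X=2, V=2, Z=3) weight 1/720
  (U=3, Y=0, W=1, X=2, V=0, Z=2) weight 1/432
  … 99 more
Group by W:
  weight(W=1) = 1/8
  weight(W=2) = 1/8
Total weight = 1/8 + 1/8 = 1/4
P(W=1 | obs) = 1/8 / 1/4 = 1/2
P(W=2 | obs) = 1/8 / 1/4 = 1/2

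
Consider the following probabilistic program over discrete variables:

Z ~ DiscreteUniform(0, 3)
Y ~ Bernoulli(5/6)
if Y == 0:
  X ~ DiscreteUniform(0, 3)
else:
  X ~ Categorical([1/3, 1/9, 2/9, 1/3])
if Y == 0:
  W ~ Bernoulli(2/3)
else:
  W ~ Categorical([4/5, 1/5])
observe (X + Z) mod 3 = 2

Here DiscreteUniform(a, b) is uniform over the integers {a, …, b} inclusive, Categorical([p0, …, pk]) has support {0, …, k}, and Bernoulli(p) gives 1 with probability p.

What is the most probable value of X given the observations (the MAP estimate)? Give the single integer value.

argmax_v P(X = v | obs) = 2

Enumerate traces; 20 have nonzero weight after conditioning:
  (Z=0, Y=0, X=2, W=0) weight 1/288
  (Z=0, Y=0, X=2, W=1) weight 1/144
  (Z=0, Y=1, X=2, W=0) weight 1/27
  (Z=0, Y=1, X=2, W=1) weight 1/108
  (Z=1, Y=0, X=1, W=0) weight 1/288
  (Z=1, Y=0, X=1, W=1) weight 1/144
  (Z=1, Y=1, X=1, W=0) weight 1/54
  (Z=1, Y=1, X=1, W=1) weight 1/216
  (Z=2, Y=0, X=0, W=0) weight 1/288
  (Z=2, Y=0, X=3, W=0) weight 1/288
  … 10 more
Group by X:
  weight(X=0) = 23/288
  weight(X=1) = 29/864
  weight(X=2) = 49/432
  weight(X=3) = 23/288
Total weight = 23/288 + 29/864 + 49/432 + 23/288 = 265/864
P(X=0 | obs) = 23/288 / 265/864 = 69/265
P(X=1 | obs) = 29/864 / 265/864 = 29/265
P(X=2 | obs) = 49/432 / 265/864 = 98/265
P(X=3 | obs) = 23/288 / 265/864 = 69/265
argmax = 2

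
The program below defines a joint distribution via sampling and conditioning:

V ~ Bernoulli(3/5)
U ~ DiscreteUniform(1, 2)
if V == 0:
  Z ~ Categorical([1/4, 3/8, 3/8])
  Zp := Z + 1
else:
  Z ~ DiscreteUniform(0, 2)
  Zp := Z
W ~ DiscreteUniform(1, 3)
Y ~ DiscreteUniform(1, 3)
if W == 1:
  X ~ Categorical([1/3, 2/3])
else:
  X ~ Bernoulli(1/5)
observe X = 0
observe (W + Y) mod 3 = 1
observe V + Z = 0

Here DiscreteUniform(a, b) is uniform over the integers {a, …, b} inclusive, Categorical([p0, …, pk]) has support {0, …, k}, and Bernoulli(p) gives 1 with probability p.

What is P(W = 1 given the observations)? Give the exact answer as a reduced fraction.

Enumerate traces; 6 have nonzero weight after conditioning:
  (V=0, U=1, Z=0, W=1, Y=3, X=0) weight 1/540
  (V=0, U=1, Z=0, W=2, Y=2, X=0) weight 1/225
  (V=0, U=1, Z=0, W=3, Y=1, X=0) weight 1/225
  (V=0, U=2, Z=0, W=1, Y=3, X=0) weight 1/540
  (V=0, U=2, Z=0, W=2, Y=2, X=0) weight 1/225
  (V=0, U=2, Z=0, W=3, Y=1, X=0) weight 1/225
Group by W:
  weight(W=1) = 1/270
  weight(W=2) = 2/225
  weight(W=3) = 2/225
Total weight = 1/270 + 2/225 + 2/225 = 29/1350
P(W=1 | obs) = 1/270 / 29/1350 = 5/29
P(W=2 | obs) = 2/225 / 29/1350 = 12/29
P(W=3 | obs) = 2/225 / 29/1350 = 12/29

P(W = 1 | obs) = 5/29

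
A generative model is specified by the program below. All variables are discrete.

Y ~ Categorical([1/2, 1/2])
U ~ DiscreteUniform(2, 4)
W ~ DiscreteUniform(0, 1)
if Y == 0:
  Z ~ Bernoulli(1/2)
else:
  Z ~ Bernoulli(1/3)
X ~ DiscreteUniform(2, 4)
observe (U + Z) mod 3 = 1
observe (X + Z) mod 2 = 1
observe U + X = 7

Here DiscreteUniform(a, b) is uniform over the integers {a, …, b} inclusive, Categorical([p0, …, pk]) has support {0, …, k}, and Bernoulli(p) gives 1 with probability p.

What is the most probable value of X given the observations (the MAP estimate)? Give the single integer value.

argmax_v P(X = v | obs) = 3

Enumerate traces; 8 have nonzero weight after conditioning:
  (Y=0, U=3, W=0, Z=1, X=4) weight 1/72
  (Y=0, U=3, W=1, Z=1, X=4) weight 1/72
  (Y=0, U=4, W=0, Z=0, X=3) weight 1/72
  (Y=0, U=4, W=1, Z=0, X=3) weight 1/72
  (Y=1, U=3, W=0, Z=1, X=4) weight 1/108
  (Y=1, U=3, W=1, Z=1, X=4) weight 1/108
  (Y=1, U=4, W=0, Z=0, X=3) weight 1/54
  (Y=1, U=4, W=1, Z=0, X=3) weight 1/54
Group by X:
  weight(X=3) = 7/108
  weight(X=4) = 5/108
Total weight = 7/108 + 5/108 = 1/9
P(X=3 | obs) = 7/108 / 1/9 = 7/12
P(X=4 | obs) = 5/108 / 1/9 = 5/12
argmax = 3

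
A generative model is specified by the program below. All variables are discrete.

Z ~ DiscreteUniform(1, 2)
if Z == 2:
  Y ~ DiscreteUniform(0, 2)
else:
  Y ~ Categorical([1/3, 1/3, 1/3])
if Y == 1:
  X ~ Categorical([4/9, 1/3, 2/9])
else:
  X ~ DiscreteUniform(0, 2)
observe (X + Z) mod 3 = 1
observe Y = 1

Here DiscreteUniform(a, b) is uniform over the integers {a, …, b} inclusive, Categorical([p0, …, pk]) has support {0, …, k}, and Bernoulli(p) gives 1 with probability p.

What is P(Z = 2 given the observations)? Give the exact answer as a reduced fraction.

P(Z = 2 | obs) = 1/3

Enumerate traces; 2 have nonzero weight after conditioning:
  (Z=1, Y=1, X=0) weight 2/27
  (Z=2, Y=1, X=2) weight 1/27
Group by Z:
  weight(Z=1) = 2/27
  weight(Z=2) = 1/27
Total weight = 2/27 + 1/27 = 1/9
P(Z=1 | obs) = 2/27 / 1/9 = 2/3
P(Z=2 | obs) = 1/27 / 1/9 = 1/3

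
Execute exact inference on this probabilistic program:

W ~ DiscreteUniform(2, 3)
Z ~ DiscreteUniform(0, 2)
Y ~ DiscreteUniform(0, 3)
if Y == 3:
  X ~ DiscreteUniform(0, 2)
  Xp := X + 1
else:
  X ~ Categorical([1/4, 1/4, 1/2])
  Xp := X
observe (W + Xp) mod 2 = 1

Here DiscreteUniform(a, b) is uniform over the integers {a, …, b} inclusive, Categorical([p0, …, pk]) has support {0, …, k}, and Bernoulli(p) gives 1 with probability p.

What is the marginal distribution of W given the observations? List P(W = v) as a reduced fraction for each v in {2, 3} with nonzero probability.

P(W=2) = 17/48, P(W=3) = 31/48

Enumerate traces; 36 have nonzero weight after conditioning:
  (W=2, Z=0, Y=0, X=1) weight 1/96
  (W=2, Z=0, Y=1, X=1) weight 1/96
  (W=2, Z=0, Y=2, X=1) weight 1/96
  (W=2, Z=0, Y=3, X=0) weight 1/72
  (W=2, Z=0, Y=3, X=2) weight 1/72
  (W=2, Z=1, Y=0, X=1) weight 1/96
  (W=2, Z=1, Y=1, X=1) weight 1/96
  (W=2, Z=1, Y=2, X=1) weight 1/96
  (W=3, Z=0, Y=0, X=0) weight 1/96
  … 27 more
Group by W:
  weight(W=2) = 17/96
  weight(W=3) = 31/96
Total weight = 17/96 + 31/96 = 1/2
P(W=2 | obs) = 17/96 / 1/2 = 17/48
P(W=3 | obs) = 31/96 / 1/2 = 31/48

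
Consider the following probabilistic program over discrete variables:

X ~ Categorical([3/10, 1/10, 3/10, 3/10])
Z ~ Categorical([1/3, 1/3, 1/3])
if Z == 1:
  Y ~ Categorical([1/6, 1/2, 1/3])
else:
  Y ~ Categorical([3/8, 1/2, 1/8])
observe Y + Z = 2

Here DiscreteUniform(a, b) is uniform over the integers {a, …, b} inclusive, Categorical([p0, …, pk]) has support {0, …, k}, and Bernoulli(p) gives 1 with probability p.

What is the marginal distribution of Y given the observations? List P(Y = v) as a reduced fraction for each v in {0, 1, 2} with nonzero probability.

Enumerate traces; 12 have nonzero weight after conditioning:
  (X=0, Z=0, Y=2) weight 1/80
  (X=0, Z=1, Y=1) weight 1/20
  (X=0, Z=2, Y=0) weight 3/80
  (X=1, Z=0, Y=2) weight 1/240
  (X=1, Z=1, Y=1) weight 1/60
  (X=1, Z=2, Y=0) weight 1/80
  (X=2, Z=0, Y=2) weight 1/80
  (X=2, Z=1, Y=1) weight 1/20
  … 4 more
Group by Y:
  weight(Y=0) = 1/8
  weight(Y=1) = 1/6
  weight(Y=2) = 1/24
Total weight = 1/8 + 1/6 + 1/24 = 1/3
P(Y=0 | obs) = 1/8 / 1/3 = 3/8
P(Y=1 | obs) = 1/6 / 1/3 = 1/2
P(Y=2 | obs) = 1/24 / 1/3 = 1/8

P(Y=0) = 3/8, P(Y=1) = 1/2, P(Y=2) = 1/8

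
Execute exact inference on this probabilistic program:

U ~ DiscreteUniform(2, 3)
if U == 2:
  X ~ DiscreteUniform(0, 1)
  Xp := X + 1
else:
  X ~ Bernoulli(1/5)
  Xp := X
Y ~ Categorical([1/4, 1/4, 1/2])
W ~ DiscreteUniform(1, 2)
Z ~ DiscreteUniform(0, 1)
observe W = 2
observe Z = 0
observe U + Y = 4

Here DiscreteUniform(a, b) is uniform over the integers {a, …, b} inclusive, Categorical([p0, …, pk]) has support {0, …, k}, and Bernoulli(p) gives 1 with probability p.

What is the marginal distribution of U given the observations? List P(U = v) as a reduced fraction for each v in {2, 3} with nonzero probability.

Enumerate traces; 4 have nonzero weight after conditioning:
  (U=2, X=0, Y=2, W=2, Z=0) weight 1/32
  (U=2, X=1, Y=2, W=2, Z=0) weight 1/32
  (U=3, X=0, Y=1, W=2, Z=0) weight 1/40
  (U=3, X=1, Y=1, W=2, Z=0) weight 1/160
Group by U:
  weight(U=2) = 1/16
  weight(U=3) = 1/32
Total weight = 1/16 + 1/32 = 3/32
P(U=2 | obs) = 1/16 / 3/32 = 2/3
P(U=3 | obs) = 1/32 / 3/32 = 1/3

P(U=2) = 2/3, P(U=3) = 1/3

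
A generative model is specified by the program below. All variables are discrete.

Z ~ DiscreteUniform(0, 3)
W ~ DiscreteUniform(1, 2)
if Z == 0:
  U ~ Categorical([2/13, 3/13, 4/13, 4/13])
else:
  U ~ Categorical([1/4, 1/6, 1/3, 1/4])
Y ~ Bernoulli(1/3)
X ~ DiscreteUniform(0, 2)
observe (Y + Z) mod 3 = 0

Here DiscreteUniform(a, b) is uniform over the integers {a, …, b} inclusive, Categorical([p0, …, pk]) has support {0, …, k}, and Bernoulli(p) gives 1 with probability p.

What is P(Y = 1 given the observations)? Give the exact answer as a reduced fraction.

Enumerate traces; 72 have nonzero weight after conditioning:
  (Z=0, W=1, U=0, Y=0, X=0) weight 1/234
  (Z=0, W=1, U=0, Y=0, X=1) weight 1/234
  (Z=0, W=1, U=0, Y=0, X=2) weight 1/234
  (Z=0, W=1, U=1, Y=0, X=0) weight 1/156
  (Z=0, W=1, U=1, Y=0, X=1) weight 1/156
  (Z=0, W=1, U=1, Y=0, X=2) weight 1/156
  (Z=0, W=1, U=2, Y=0, X=0) weight 1/117
  (Z=0, W=1, U=2, Y=0, X=1) weight 1/117
  (Z=2, W=1, U=0, Y=1, X=0) weight 1/288
  … 63 more
Group by Y:
  weight(Y=0) = 1/3
  weight(Y=1) = 1/12
Total weight = 1/3 + 1/12 = 5/12
P(Y=0 | obs) = 1/3 / 5/12 = 4/5
P(Y=1 | obs) = 1/12 / 5/12 = 1/5

P(Y = 1 | obs) = 1/5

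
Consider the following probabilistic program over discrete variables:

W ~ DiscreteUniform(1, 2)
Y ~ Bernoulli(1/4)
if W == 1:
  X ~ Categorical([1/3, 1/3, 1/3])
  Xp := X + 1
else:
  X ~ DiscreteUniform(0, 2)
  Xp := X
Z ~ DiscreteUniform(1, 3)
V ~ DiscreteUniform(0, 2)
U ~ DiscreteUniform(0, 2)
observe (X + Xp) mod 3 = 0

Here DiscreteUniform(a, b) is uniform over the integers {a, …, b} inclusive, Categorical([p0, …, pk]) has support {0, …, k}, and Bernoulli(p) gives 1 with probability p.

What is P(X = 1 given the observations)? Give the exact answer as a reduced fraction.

P(X = 1 | obs) = 1/2

Enumerate traces; 108 have nonzero weight after conditioning:
  (W=1, Y=0, X=1, Z=1, V=0, U=0) weight 1/216
  (W=1, Y=0, X=1, Z=1, V=0, U=1) weight 1/216
  (W=1, Y=0, X=1, Z=1, V=0, U=2) weight 1/216
  (W=1, Y=0, X=1, Z=1, V=1, U=0) weight 1/216
  (W=1, Y=0, X=1, Z=1, V=1, U=1) weight 1/216
  (W=1, Y=0, X=1, Z=1, V=1, U=2) weight 1/216
  (W=1, Y=0, X=1, Z=1, V=2, U=0) weight 1/216
  (W=1, Y=0, X=1, Z=1, V=2, U=1) weight 1/216
  (W=2, Y=0, X=0, Z=1, V=0, U=0) weight 1/216
  … 99 more
Group by X:
  weight(X=0) = 1/6
  weight(X=1) = 1/6
Total weight = 1/6 + 1/6 = 1/3
P(X=0 | obs) = 1/6 / 1/3 = 1/2
P(X=1 | obs) = 1/6 / 1/3 = 1/2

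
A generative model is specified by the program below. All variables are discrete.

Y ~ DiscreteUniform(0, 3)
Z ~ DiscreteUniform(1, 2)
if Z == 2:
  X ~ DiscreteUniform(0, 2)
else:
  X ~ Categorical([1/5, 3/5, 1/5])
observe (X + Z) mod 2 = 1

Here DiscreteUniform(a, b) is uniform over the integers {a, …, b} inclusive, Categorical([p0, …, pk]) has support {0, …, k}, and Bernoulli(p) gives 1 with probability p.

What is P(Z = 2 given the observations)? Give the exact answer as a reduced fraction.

Enumerate traces; 12 have nonzero weight after conditioning:
  (Y=0, Z=1, X=0) weight 1/40
  (Y=0, Z=1, X=2) weight 1/40
  (Y=0, Z=2, X=1) weight 1/24
  (Y=1, Z=1, X=0) weight 1/40
  (Y=1, Z=1, X=2) weight 1/40
  (Y=1, Z=2, X=1) weight 1/24
  (Y=2, Z=1, X=0) weight 1/40
  (Y=2, Z=1, X=2) weight 1/40
  … 4 more
Group by Z:
  weight(Z=1) = 1/5
  weight(Z=2) = 1/6
Total weight = 1/5 + 1/6 = 11/30
P(Z=1 | obs) = 1/5 / 11/30 = 6/11
P(Z=2 | obs) = 1/6 / 11/30 = 5/11

P(Z = 2 | obs) = 5/11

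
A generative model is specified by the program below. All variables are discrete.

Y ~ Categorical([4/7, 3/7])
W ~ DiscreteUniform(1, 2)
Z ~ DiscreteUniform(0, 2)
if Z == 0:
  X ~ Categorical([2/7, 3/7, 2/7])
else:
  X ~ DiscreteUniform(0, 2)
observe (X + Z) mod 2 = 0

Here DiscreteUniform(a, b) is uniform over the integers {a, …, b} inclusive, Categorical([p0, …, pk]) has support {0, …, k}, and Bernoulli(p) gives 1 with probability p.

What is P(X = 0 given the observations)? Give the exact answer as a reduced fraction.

Enumerate traces; 20 have nonzero weight after conditioning:
  (Y=0, W=1, Z=0, X=0) weight 4/147
  (Y=0, W=1, Z=0, X=2) weight 4/147
  (Y=0, W=1, Z=1, X=1) weight 2/63
  (Y=0, W=1, Z=2, X=0) weight 2/63
  (Y=0, W=1, Z=2, X=2) weight 2/63
  (Y=0, W=2, Z=0, X=0) weight 4/147
  (Y=0, W=2, Z=0, X=2) weight 4/147
  (Y=0, W=2, Z=1, X=1) weight 2/63
  … 12 more
Group by X:
  weight(X=0) = 13/63
  weight(X=1) = 1/9
  weight(X=2) = 13/63
Total weight = 13/63 + 1/9 + 13/63 = 11/21
P(X=0 | obs) = 13/63 / 11/21 = 13/33
P(X=1 | obs) = 1/9 / 11/21 = 7/33
P(X=2 | obs) = 13/63 / 11/21 = 13/33

P(X = 0 | obs) = 13/33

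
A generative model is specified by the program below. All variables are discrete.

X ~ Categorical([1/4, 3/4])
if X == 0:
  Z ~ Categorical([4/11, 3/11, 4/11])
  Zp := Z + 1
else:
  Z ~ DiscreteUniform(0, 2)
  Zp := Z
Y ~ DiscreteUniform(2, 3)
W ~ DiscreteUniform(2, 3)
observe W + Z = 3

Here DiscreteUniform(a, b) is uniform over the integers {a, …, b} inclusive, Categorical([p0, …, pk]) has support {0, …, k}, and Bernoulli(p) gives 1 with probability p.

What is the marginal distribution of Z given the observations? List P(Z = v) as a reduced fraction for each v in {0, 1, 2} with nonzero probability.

P(Z=0) = 15/29, P(Z=1) = 14/29

Enumerate traces; 8 have nonzero weight after conditioning:
  (X=0, Z=0, Y=2, W=3) weight 1/44
  (X=0, Z=0, Y=3, W=3) weight 1/44
  (X=0, Z=1, Y=2, W=2) weight 3/176
  (X=0, Z=1, Y=3, W=2) weight 3/176
  (X=1, Z=0, Y=2, W=3) weight 1/16
  (X=1, Z=0, Y=3, W=3) weight 1/16
  (X=1, Z=1, Y=2, W=2) weight 1/16
  (X=1, Z=1, Y=3, W=2) weight 1/16
Group by Z:
  weight(Z=0) = 15/88
  weight(Z=1) = 7/44
Total weight = 15/88 + 7/44 = 29/88
P(Z=0 | obs) = 15/88 / 29/88 = 15/29
P(Z=1 | obs) = 7/44 / 29/88 = 14/29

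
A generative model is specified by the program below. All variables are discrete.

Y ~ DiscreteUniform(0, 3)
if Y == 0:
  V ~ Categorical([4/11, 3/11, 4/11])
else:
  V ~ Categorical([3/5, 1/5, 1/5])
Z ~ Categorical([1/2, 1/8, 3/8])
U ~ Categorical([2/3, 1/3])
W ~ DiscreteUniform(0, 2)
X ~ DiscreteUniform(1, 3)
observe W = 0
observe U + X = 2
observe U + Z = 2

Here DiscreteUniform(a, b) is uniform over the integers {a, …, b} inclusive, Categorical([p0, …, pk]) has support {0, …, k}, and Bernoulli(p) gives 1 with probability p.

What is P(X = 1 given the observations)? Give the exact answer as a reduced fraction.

Enumerate traces; 24 have nonzero weight after conditioning:
  (Y=0, V=0, Z=1, U=1, W=0, X=1) weight 1/2376
  (Y=0, V=0, Z=2, U=0, W=0, X=2) weight 1/396
  (Y=0, V=1, Z=1, U=1, W=0, X=1) weight 1/3168
  (Y=0, V=1, Z=2, U=0, W=0, X=2) weight 1/528
  (Y=0, V=2, Z=1, U=1, W=0, X=1) weight 1/2376
  (Y=0, V=2, Z=2, U=0, W=0, X=2) weight 1/396
  (Y=1, V=0, Z=1, U=1, W=0, X=1) weight 1/1440
  (Y=1, V=0, Z=2, U=0, W=0, X=2) weight 1/240
  … 16 more
Group by X:
  weight(X=1) = 1/216
  weight(X=2) = 1/36
Total weight = 1/216 + 1/36 = 7/216
P(X=1 | obs) = 1/216 / 7/216 = 1/7
P(X=2 | obs) = 1/36 / 7/216 = 6/7

P(X = 1 | obs) = 1/7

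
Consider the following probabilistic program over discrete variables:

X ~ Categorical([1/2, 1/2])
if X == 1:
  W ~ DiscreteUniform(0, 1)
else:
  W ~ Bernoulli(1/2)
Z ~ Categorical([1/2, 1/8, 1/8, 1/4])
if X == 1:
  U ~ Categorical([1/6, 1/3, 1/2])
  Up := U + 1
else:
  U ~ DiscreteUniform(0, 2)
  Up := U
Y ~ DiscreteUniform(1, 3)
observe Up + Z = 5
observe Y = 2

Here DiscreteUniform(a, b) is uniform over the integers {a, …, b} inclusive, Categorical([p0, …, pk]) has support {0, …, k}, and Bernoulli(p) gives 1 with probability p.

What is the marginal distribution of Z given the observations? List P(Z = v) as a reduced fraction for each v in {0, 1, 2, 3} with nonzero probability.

Enumerate traces; 6 have nonzero weight after conditioning:
  (X=0, W=0, Z=3, U=2, Y=2) weight 1/144
  (X=0, W=1, Z=3, U=2, Y=2) weight 1/144
  (X=1, W=0, Z=2, U=2, Y=2) weight 1/192
  (X=1, W=0, Z=3, U=1, Y=2) weight 1/144
  (X=1, W=1, Z=2, U=2, Y=2) weight 1/192
  (X=1, W=1, Z=3, U=1, Y=2) weight 1/144
Group by Z:
  weight(Z=2) = 1/96
  weight(Z=3) = 1/36
Total weight = 1/96 + 1/36 = 11/288
P(Z=2 | obs) = 1/96 / 11/288 = 3/11
P(Z=3 | obs) = 1/36 / 11/288 = 8/11

P(Z=2) = 3/11, P(Z=3) = 8/11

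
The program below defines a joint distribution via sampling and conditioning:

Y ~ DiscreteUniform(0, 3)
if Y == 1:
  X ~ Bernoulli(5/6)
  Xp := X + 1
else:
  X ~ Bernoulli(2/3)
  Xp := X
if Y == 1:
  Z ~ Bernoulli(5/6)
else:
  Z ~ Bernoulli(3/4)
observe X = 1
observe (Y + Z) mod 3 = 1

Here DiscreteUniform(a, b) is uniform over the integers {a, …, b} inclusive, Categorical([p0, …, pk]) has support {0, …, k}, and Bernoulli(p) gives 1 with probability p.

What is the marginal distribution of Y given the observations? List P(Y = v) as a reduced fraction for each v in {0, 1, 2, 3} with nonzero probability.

P(Y=0) = 18/41, P(Y=1) = 5/41, P(Y=3) = 18/41

Enumerate traces; 3 have nonzero weight after conditioning:
  (Y=0, X=1, Z=1) weight 1/8
  (Y=1, X=1, Z=0) weight 5/144
  (Y=3, X=1, Z=1) weight 1/8
Group by Y:
  weight(Y=0) = 1/8
  weight(Y=1) = 5/144
  weight(Y=3) = 1/8
Total weight = 1/8 + 5/144 + 1/8 = 41/144
P(Y=0 | obs) = 1/8 / 41/144 = 18/41
P(Y=1 | obs) = 5/144 / 41/144 = 5/41
P(Y=3 | obs) = 1/8 / 41/144 = 18/41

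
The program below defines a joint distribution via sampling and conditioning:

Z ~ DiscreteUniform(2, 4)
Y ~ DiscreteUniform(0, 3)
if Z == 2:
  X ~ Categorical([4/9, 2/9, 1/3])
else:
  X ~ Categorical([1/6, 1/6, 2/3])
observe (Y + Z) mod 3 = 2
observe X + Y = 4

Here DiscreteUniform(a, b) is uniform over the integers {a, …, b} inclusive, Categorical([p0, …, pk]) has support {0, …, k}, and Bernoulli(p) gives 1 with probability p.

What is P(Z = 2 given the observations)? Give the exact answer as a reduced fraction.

P(Z = 2 | obs) = 1/4

Enumerate traces; 2 have nonzero weight after conditioning:
  (Z=2, Y=3, X=1) weight 1/54
  (Z=3, Y=2, X=2) weight 1/18
Group by Z:
  weight(Z=2) = 1/54
  weight(Z=3) = 1/18
Total weight = 1/54 + 1/18 = 2/27
P(Z=2 | obs) = 1/54 / 2/27 = 1/4
P(Z=3 | obs) = 1/18 / 2/27 = 3/4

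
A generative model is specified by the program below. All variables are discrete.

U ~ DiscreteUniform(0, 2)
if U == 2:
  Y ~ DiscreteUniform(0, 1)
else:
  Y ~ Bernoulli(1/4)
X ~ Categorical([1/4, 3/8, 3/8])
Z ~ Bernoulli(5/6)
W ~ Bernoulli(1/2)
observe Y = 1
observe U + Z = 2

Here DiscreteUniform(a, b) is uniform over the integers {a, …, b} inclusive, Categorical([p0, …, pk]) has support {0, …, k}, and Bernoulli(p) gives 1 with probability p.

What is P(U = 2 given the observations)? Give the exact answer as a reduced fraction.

P(U = 2 | obs) = 2/7

Enumerate traces; 12 have nonzero weight after conditioning:
  (U=1, Y=1, X=0, Z=1, W=0) weight 5/576
  (U=1, Y=1, X=0, Z=1, W=1) weight 5/576
  (U=1, Y=1, X=1, Z=1, W=0) weight 5/384
  (U=1, Y=1, X=1, Z=1, W=1) weight 5/384
  (U=1, Y=1, X=2, Z=1, W=0) weight 5/384
  (U=1, Y=1, X=2, Z=1, W=1) weight 5/384
  (U=2, Y=1, X=0, Z=0, W=0) weight 1/288
  (U=2, Y=1, X=0, Z=0, W=1) weight 1/288
  … 4 more
Group by U:
  weight(U=1) = 5/72
  weight(U=2) = 1/36
Total weight = 5/72 + 1/36 = 7/72
P(U=1 | obs) = 5/72 / 7/72 = 5/7
P(U=2 | obs) = 1/36 / 7/72 = 2/7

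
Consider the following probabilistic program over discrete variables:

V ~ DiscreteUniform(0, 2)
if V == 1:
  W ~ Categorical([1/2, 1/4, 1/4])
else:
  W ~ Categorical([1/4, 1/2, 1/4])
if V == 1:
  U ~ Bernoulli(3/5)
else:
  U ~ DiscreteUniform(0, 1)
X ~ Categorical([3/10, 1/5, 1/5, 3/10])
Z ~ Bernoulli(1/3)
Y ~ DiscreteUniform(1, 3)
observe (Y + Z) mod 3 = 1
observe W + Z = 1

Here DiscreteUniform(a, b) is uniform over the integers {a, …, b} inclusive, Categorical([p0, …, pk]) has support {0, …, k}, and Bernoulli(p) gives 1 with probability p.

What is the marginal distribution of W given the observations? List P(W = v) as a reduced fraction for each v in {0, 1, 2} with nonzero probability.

P(W=0) = 2/7, P(W=1) = 5/7

Enumerate traces; 48 have nonzero weight after conditioning:
  (V=0, W=0, U=0, X=0, Z=1, Y=3) weight 1/720
  (V=0, W=0, U=0, X=1, Z=1, Y=3) weight 1/1080
  (V=0, W=0, U=0, X=2, Z=1, Y=3) weight 1/1080
  (V=0, W=0, U=0, X=3, Z=1, Y=3) weight 1/720
  (V=0, W=0, U=1, X=0, Z=1, Y=3) weight 1/720
  (V=0, W=0, U=1, X=1, Z=1, Y=3) weight 1/1080
  (V=0, W=0, U=1, X=2, Z=1, Y=3) weight 1/1080
  (V=0, W=0, U=1, X=3, Z=1, Y=3) weight 1/720
  (V=0, W=1, U=0, X=0, Z=0, Y=1) weight 1/180
  … 39 more
Group by W:
  weight(W=0) = 1/27
  weight(W=1) = 5/54
Total weight = 1/27 + 5/54 = 7/54
P(W=0 | obs) = 1/27 / 7/54 = 2/7
P(W=1 | obs) = 5/54 / 7/54 = 5/7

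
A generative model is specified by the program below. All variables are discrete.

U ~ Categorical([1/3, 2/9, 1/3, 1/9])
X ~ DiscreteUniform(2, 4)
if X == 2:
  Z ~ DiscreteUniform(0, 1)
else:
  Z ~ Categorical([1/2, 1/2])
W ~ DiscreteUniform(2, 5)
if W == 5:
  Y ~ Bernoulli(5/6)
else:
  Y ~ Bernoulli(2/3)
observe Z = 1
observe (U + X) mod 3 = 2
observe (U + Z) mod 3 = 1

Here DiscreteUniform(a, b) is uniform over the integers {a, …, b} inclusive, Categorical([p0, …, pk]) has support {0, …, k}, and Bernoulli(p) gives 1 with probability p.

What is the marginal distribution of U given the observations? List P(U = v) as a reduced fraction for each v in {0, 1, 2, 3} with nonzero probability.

Enumerate traces; 16 have nonzero weight after conditioning:
  (U=0, X=2, Z=1, W=2, Y=0) weight 1/216
  (U=0, X=2, Z=1, W=2, Y=1) weight 1/108
  (U=0, X=2, Z=1, W=3, Y=0) weight 1/216
  (U=0, X=2, Z=1, W=3, Y=1) weight 1/108
  (U=0, X=2, Z=1, W=4, Y=0) weight 1/216
  (U=0, X=2, Z=1, W=4, Y=1) weight 1/108
  (U=0, X=2, Z=1, W=5, Y=0) weight 1/432
  (U=0, X=2, Z=1, W=5, Y=1) weight 5/432
  (U=3, X=2, Z=1, W=2, Y=0) weight 1/648
  … 7 more
Group by U:
  weight(U=0) = 1/18
  weight(U=3) = 1/54
Total weight = 1/18 + 1/54 = 2/27
P(U=0 | obs) = 1/18 / 2/27 = 3/4
P(U=3 | obs) = 1/54 / 2/27 = 1/4

P(U=0) = 3/4, P(U=3) = 1/4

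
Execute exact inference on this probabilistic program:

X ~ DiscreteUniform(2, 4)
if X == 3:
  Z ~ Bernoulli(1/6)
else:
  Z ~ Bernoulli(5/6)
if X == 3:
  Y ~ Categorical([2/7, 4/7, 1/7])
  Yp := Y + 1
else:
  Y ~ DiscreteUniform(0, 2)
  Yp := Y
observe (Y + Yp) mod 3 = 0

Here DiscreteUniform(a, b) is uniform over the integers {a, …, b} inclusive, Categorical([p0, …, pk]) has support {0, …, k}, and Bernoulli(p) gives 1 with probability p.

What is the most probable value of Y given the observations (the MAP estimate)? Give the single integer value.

Enumerate traces; 6 have nonzero weight after conditioning:
  (X=2, Z=0, Y=0) weight 1/54
  (X=2, Z=1, Y=0) weight 5/54
  (X=3, Z=0, Y=1) weight 10/63
  (X=3, Z=1, Y=1) weight 2/63
  (X=4, Z=0, Y=0) weight 1/54
  (X=4, Z=1, Y=0) weight 5/54
Group by Y:
  weight(Y=0) = 2/9
  weight(Y=1) = 4/21
Total weight = 2/9 + 4/21 = 26/63
P(Y=0 | obs) = 2/9 / 26/63 = 7/13
P(Y=1 | obs) = 4/21 / 26/63 = 6/13
argmax = 0

argmax_v P(Y = v | obs) = 0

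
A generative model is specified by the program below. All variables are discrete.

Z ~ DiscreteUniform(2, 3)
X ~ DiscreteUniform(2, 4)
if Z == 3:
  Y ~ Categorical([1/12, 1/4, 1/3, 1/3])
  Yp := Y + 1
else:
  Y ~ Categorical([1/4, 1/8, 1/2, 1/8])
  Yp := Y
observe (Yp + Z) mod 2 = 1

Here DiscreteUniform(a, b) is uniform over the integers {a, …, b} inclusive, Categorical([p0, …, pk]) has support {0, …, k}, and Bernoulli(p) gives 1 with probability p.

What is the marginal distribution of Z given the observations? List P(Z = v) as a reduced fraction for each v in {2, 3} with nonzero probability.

Enumerate traces; 12 have nonzero weight after conditioning:
  (Z=2, X=2, Y=1) weight 1/48
  (Z=2, X=2, Y=3) weight 1/48
  (Z=2, X=3, Y=1) weight 1/48
  (Z=2, X=3, Y=3) weight 1/48
  (Z=2, X=4, Y=1) weight 1/48
  (Z=2, X=4, Y=3) weight 1/48
  (Z=3, X=2, Y=1) weight 1/24
  (Z=3, X=2, Y=3) weight 1/18
  … 4 more
Group by Z:
  weight(Z=2) = 1/8
  weight(Z=3) = 7/24
Total weight = 1/8 + 7/24 = 5/12
P(Z=2 | obs) = 1/8 / 5/12 = 3/10
P(Z=3 | obs) = 7/24 / 5/12 = 7/10

P(Z=2) = 3/10, P(Z=3) = 7/10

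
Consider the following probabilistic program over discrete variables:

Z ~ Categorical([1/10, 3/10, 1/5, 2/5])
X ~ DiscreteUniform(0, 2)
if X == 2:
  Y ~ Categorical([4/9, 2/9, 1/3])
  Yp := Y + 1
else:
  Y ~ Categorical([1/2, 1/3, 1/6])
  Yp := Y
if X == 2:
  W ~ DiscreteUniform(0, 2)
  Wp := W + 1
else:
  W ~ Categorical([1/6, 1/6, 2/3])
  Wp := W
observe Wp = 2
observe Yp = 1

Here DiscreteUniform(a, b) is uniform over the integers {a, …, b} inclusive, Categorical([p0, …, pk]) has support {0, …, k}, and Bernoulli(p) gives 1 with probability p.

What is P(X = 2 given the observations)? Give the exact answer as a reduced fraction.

Enumerate traces; 12 have nonzero weight after conditioning:
  (Z=0, X=0, Y=1, W=2) weight 1/135
  (Z=0, X=1, Y=1, W=2) weight 1/135
  (Z=0, X=2, Y=0, W=1) weight 2/405
  (Z=1, X=0, Y=1, W=2) weight 1/45
  (Z=1, X=1, Y=1, W=2) weight 1/45
  (Z=1, X=2, Y=0, W=1) weight 2/135
  (Z=2, X=0, Y=1, W=2) weight 2/135
  (Z=2, X=1, Y=1, W=2) weight 2/135
  … 4 more
Group by X:
  weight(X=0) = 2/27
  weight(X=1) = 2/27
  weight(X=2) = 4/81
Total weight = 2/27 + 2/27 + 4/81 = 16/81
P(X=0 | obs) = 2/27 / 16/81 = 3/8
P(X=1 | obs) = 2/27 / 16/81 = 3/8
P(X=2 | obs) = 4/81 / 16/81 = 1/4

P(X = 2 | obs) = 1/4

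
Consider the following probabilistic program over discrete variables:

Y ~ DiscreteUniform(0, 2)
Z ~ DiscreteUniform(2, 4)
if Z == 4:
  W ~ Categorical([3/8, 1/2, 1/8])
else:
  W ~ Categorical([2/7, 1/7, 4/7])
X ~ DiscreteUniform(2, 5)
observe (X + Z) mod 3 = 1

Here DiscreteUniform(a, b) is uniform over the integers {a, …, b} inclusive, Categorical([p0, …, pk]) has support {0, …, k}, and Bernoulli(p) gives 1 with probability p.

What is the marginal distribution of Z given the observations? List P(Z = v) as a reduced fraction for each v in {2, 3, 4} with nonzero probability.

Enumerate traces; 36 have nonzero weight after conditioning:
  (Y=0, Z=2, W=0, X=2) weight 1/126
  (Y=0, Z=2, W=0, X=5) weight 1/126
  (Y=0, Z=2, W=1, X=2) weight 1/252
  (Y=0, Z=2, W=1, X=5) weight 1/252
  (Y=0, Z=2, W=2, X=2) weight 1/63
  (Y=0, Z=2, W=2, X=5) weight 1/63
  (Y=0, Z=3, W=0, X=4) weight 1/126
  (Y=0, Z=3, W=1, X=4) weight 1/252
  (Y=0, Z=4, W=0, X=3) weight 1/96
  … 27 more
Group by Z:
  weight(Z=2) = 1/6
  weight(Z=3) = 1/12
  weight(Z=4) = 1/12
Total weight = 1/6 + 1/12 + 1/12 = 1/3
P(Z=2 | obs) = 1/6 / 1/3 = 1/2
P(Z=3 | obs) = 1/12 / 1/3 = 1/4
P(Z=4 | obs) = 1/12 / 1/3 = 1/4

P(Z=2) = 1/2, P(Z=3) = 1/4, P(Z=4) = 1/4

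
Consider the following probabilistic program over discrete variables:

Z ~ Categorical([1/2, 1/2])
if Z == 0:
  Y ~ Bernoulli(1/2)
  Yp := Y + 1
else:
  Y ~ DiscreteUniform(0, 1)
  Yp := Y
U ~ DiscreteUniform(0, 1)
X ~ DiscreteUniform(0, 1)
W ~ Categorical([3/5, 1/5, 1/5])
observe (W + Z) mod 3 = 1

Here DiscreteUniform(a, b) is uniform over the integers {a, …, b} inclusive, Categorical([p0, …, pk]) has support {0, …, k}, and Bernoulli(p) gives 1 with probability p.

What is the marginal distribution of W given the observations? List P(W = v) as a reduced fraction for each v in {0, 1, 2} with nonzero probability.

Enumerate traces; 16 have nonzero weight after conditioning:
  (Z=0, Y=0, U=0, X=0, W=1) weight 1/80
  (Z=0, Y=0, U=0, X=1, W=1) weight 1/80
  (Z=0, Y=0, U=1, X=0, W=1) weight 1/80
  (Z=0, Y=0, U=1, X=1, W=1) weight 1/80
  (Z=0, Y=1, U=0, X=0, W=1) weight 1/80
  (Z=0, Y=1, U=0, X=1, W=1) weight 1/80
  (Z=0, Y=1, U=1, X=0, W=1) weight 1/80
  (Z=0, Y=1, U=1, X=1, W=1) weight 1/80
  (Z=1, Y=0, U=0, X=0, W=0) weight 3/80
  … 7 more
Group by W:
  weight(W=0) = 3/10
  weight(W=1) = 1/10
Total weight = 3/10 + 1/10 = 2/5
P(W=0 | obs) = 3/10 / 2/5 = 3/4
P(W=1 | obs) = 1/10 / 2/5 = 1/4

P(W=0) = 3/4, P(W=1) = 1/4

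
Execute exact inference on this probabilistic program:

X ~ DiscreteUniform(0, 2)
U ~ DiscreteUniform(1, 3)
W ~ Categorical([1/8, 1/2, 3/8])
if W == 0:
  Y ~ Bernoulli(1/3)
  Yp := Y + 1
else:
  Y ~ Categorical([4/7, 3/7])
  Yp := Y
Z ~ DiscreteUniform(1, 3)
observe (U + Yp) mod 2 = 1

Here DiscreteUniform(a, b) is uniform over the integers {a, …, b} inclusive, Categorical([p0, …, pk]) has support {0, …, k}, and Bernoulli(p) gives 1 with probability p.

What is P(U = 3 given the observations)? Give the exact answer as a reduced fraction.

Enumerate traces; 81 have nonzero weight after conditioning:
  (X=0, U=1, W=0, Y=1, Z=1) weight 1/648
  (X=0, U=1, W=0, Y=1, Z=2) weight 1/648
  (X=0, U=1, W=0, Y=1, Z=3) weight 1/648
  (X=0, U=1, W=1, Y=0, Z=1) weight 2/189
  (X=0, U=1, W=1, Y=0, Z=2) weight 2/189
  (X=0, U=1, W=1, Y=0, Z=3) weight 2/189
  (X=0, U=1, W=2, Y=0, Z=1) weight 1/126
  (X=0, U=1, W=2, Y=0, Z=2) weight 1/126
  (X=0, U=2, W=0, Y=0, Z=1) weight 1/324
  (X=0, U=3, W=0, Y=1, Z=1) weight 1/648
  … 71 more
Group by U:
  weight(U=1) = 13/72
  weight(U=2) = 11/72
  weight(U=3) = 13/72
Total weight = 13/72 + 11/72 + 13/72 = 37/72
P(U=1 | obs) = 13/72 / 37/72 = 13/37
P(U=2 | obs) = 11/72 / 37/72 = 11/37
P(U=3 | obs) = 13/72 / 37/72 = 13/37

P(U = 3 | obs) = 13/37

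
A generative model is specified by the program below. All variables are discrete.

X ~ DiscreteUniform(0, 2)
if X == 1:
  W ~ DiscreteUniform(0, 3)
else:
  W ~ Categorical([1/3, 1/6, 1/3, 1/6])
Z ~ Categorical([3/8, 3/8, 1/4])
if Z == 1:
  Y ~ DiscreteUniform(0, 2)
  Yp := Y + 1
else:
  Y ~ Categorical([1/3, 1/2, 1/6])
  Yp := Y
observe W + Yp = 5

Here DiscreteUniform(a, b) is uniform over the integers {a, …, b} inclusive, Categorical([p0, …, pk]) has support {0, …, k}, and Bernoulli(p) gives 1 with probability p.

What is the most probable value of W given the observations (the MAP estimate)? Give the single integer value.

Enumerate traces; 12 have nonzero weight after conditioning:
  (X=0, W=2, Z=1, Y=2) weight 1/72
  (X=0, W=3, Z=0, Y=2) weight 1/288
  (X=0, W=3, Z=1, Y=1) weight 1/144
  (X=0, W=3, Z=2, Y=2) weight 1/432
  (X=1, W=2, Z=1, Y=2) weight 1/96
  (X=1, W=3, Z=0, Y=2) weight 1/192
  (X=1, W=3, Z=1, Y=1) weight 1/96
  (X=1, W=3, Z=2, Y=2) weight 1/288
  … 4 more
Group by W:
  weight(W=2) = 11/288
  weight(W=3) = 77/1728
Total weight = 11/288 + 77/1728 = 143/1728
P(W=2 | obs) = 11/288 / 143/1728 = 6/13
P(W=3 | obs) = 77/1728 / 143/1728 = 7/13
argmax = 3

argmax_v P(W = v | obs) = 3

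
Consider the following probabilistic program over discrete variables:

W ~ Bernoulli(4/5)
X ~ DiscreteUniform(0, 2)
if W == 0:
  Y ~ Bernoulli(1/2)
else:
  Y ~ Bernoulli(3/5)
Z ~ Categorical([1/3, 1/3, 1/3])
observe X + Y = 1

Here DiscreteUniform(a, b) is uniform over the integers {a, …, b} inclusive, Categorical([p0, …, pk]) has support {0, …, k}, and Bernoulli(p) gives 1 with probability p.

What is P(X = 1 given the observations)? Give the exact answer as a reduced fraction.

Enumerate traces; 12 have nonzero weight after conditioning:
  (W=0, X=0, Y=1, Z=0) weight 1/90
  (W=0, X=0, Y=1, Z=1) weight 1/90
  (W=0, X=0, Y=1, Z=2) weight 1/90
  (W=0, X=1, Y=0, Z=0) weight 1/90
  (W=0, X=1, Y=0, Z=1) weight 1/90
  (W=0, X=1, Y=0, Z=2) weight 1/90
  (W=1, X=0, Y=1, Z=0) weight 4/75
  (W=1, X=0, Y=1, Z=1) weight 4/75
  … 4 more
Group by X:
  weight(X=0) = 29/150
  weight(X=1) = 7/50
Total weight = 29/150 + 7/50 = 1/3
P(X=0 | obs) = 29/150 / 1/3 = 29/50
P(X=1 | obs) = 7/50 / 1/3 = 21/50

P(X = 1 | obs) = 21/50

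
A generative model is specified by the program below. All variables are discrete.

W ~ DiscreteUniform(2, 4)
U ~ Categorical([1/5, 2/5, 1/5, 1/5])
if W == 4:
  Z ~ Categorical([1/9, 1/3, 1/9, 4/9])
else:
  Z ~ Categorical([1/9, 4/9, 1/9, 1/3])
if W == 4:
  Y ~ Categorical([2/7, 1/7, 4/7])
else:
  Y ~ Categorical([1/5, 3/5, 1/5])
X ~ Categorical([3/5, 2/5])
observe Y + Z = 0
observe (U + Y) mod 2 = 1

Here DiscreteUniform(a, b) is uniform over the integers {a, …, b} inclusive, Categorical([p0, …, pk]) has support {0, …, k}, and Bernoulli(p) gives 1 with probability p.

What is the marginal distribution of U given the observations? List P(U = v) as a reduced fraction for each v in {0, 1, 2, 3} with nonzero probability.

P(U=1) = 2/3, P(U=3) = 1/3

Enumerate traces; 12 have nonzero weight after conditioning:
  (W=2, U=1, Z=0, Y=0, X=0) weight 2/1125
  (W=2, U=1, Z=0, Y=0, X=1) weight 4/3375
  (W=2, U=3, Z=0, Y=0, X=0) weight 1/1125
  (W=2, U=3, Z=0, Y=0, X=1) weight 2/3375
  (W=3, U=1, Z=0, Y=0, X=0) weight 2/1125
  (W=3, U=1, Z=0, Y=0, X=1) weight 4/3375
  (W=3, U=3, Z=0, Y=0, X=0) weight 1/1125
  (W=3, U=3, Z=0, Y=0, X=1) weight 2/3375
  … 4 more
Group by U:
  weight(U=1) = 16/1575
  weight(U=3) = 8/1575
Total weight = 16/1575 + 8/1575 = 8/525
P(U=1 | obs) = 16/1575 / 8/525 = 2/3
P(U=3 | obs) = 8/1575 / 8/525 = 1/3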